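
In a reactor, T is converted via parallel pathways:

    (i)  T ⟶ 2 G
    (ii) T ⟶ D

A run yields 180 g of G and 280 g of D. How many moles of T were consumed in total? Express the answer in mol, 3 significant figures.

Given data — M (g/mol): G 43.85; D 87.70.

n(G) = 180 / 43.85 = 4.105 mol
n(D) = 280 / 87.70 = 3.193 mol
n(T) via (i) = (1/2)×4.105 = 2.053 mol
n(T) via (ii) = (1/1)×3.193 = 3.193 mol
total n(T) = 2.053 + 3.193 = 5.246 mol

5.25 mol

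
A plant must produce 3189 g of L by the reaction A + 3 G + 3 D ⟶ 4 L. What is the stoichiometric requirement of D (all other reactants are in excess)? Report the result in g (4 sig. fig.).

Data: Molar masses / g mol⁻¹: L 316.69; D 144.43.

1091 g

n(L) = 3189 / 316.69 = 10.07 mol
n(D) = (3/4) × 10.07 = 7.553 mol
mass = 7.553 × 144.43 = 1091 g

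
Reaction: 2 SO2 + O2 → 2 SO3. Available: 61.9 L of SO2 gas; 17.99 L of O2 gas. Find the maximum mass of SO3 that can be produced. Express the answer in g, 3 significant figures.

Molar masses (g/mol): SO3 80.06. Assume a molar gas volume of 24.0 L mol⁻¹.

120 g

n(SO2) = 61.90 / 24.0 = 2.579 mol
n(O2) = 17.99 / 24.0 = 0.7496 mol
n/ν → SO2: 1.290, O2: 0.7496; O2 is limiting.
n(SO3) = (2/1) × 0.7496 = 1.499 mol
mass = 1.499 × 80.06 = 120.0 g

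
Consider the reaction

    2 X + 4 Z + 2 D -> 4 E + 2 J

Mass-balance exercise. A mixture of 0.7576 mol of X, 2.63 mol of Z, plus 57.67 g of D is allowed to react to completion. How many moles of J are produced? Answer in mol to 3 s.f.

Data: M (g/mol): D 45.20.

0.758 mol

n(X) = 0.7576 mol
n(Z) = 2.630 mol
n(D) = 57.67 / 45.20 = 1.276 mol
n/ν → X: 0.3788, Z: 0.6575, D: 0.6380; X is limiting.
n(J) = (2/2) × 0.7576 = 0.7576 mol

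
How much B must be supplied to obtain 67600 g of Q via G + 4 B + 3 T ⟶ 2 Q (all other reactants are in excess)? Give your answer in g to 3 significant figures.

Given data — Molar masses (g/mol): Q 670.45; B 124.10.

25000 g

n(Q) = 67600 / 670.45 = 100.8 mol
n(B) = (4/2) × 100.8 = 201.6 mol
mass = 201.6 × 124.10 = 25020 g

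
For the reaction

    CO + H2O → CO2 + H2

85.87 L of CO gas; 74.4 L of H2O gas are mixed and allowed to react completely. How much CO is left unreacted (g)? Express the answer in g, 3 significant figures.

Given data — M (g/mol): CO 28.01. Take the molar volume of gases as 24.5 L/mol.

n(CO) = 85.87 / 24.5 = 3.505 mol
n(H2O) = 74.40 / 24.5 = 3.037 mol
n/ν → CO: 3.505, H2O: 3.037; H2O is limiting.
CO consumed = (1/1) × 3.037 = 3.037 mol
CO remaining = 3.505 − 3.037 = 0.4680 mol
mass = 0.4680 × 28.01 = 13.11 g

13.1 g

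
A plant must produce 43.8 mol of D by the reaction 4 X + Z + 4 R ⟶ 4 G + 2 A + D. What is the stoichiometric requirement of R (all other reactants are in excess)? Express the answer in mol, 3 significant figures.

175 mol

n(D) = 43.80 mol
n(R) = (4/1) × 43.80 = 175.2 mol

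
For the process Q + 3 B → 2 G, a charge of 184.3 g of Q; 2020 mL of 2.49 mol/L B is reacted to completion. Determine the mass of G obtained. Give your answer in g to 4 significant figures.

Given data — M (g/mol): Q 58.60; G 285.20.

956.3 g

n(Q) = 184.3 / 58.60 = 3.145 mol
n(B) = 2.49 × 2020/1000 = 5.030 mol
n/ν → Q: 3.145, B: 1.677; B is limiting.
n(G) = (2/3) × 5.030 = 3.353 mol
mass = 3.353 × 285.20 = 956.3 g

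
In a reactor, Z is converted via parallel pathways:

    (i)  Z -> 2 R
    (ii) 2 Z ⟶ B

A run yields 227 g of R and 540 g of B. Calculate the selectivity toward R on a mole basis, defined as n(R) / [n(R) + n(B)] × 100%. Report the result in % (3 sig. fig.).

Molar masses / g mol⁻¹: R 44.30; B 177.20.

n(R) = 227 / 44.30 = 5.124 mol
n(B) = 540 / 177.20 = 3.047 mol
selectivity = 5.124/(5.124+3.047) × 100 = 62.71 %

62.7 %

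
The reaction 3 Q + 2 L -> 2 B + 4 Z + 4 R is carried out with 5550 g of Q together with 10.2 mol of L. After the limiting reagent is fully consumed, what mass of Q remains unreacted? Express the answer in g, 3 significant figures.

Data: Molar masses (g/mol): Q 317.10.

698 g

n(Q) = 5550 / 317.10 = 17.50 mol
n(L) = 10.20 mol
n/ν → Q: 5.833, L: 5.100; L is limiting.
Q consumed = (3/2) × 10.20 = 15.30 mol
Q remaining = 17.50 − 15.30 = 2.200 mol
mass = 2.200 × 317.10 = 697.6 g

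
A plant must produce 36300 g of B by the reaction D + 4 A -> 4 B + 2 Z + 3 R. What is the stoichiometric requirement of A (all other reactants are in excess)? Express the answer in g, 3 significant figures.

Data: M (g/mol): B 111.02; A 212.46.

n(B) = 36300 / 111.02 = 327.0 mol
n(A) = (4/4) × 327.0 = 327.0 mol
mass = 327.0 × 212.46 = 69470 g

69500 g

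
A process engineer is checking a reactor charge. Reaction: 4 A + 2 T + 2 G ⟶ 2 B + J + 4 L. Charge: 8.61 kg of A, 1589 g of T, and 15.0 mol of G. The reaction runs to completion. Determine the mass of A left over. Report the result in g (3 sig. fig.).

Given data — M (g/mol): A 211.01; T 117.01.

n(A) = 8.610×1000 / 211.01 = 40.80 mol
n(T) = 1589 / 117.01 = 13.58 mol
n(G) = 15.00 mol
n/ν for A = 40.80/4 = 10.20
n/ν for T = 13.58/2 = 6.790
n/ν for G = 15.00/2 = 7.500
Smallest n/ν is T → limiting reagent.
A consumed = (4/2) × 13.58 = 27.16 mol
A remaining = 40.80 − 27.16 = 13.64 mol
mass = 13.64 × 211.01 = 2878 g

2880 g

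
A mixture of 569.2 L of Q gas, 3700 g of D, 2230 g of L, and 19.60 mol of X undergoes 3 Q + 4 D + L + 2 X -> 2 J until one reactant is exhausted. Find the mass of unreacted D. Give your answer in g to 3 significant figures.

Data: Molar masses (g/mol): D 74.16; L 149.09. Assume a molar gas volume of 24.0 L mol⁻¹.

1350 g

n(Q) = 569.2 / 24.0 = 23.72 mol
n(D) = 3700 / 74.16 = 49.89 mol
n(L) = 2230 / 149.09 = 14.96 mol
n(X) = 19.60 mol
n/ν → Q: 7.907, D: 12.47, L: 14.96, X: 9.800; Q is limiting.
D consumed = (4/3) × 23.72 = 31.63 mol
D remaining = 49.89 − 31.63 = 18.26 mol
mass = 18.26 × 74.16 = 1354 g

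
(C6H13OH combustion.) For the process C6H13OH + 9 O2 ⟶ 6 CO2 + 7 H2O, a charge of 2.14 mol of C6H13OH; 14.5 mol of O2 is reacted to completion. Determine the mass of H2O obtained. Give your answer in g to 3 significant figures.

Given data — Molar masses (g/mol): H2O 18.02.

203 g

n(C6H13OH) = 2.140 mol
n(O2) = 14.50 mol
n/ν → C6H13OH: 2.140, O2: 1.611; O2 is limiting.
n(H2O) = (7/9) × 14.50 = 11.28 mol
mass = 11.28 × 18.02 = 203.3 g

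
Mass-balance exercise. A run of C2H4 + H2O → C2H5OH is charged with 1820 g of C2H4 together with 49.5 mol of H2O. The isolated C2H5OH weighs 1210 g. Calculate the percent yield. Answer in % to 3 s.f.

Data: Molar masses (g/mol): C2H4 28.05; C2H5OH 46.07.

53.1 %

n(C2H4) = 1820 / 28.05 = 64.88 mol
n(H2O) = 49.50 mol
n/ν for C2H4 = 64.88/1 = 64.88
n/ν for H2O = 49.50/1 = 49.50
Smallest n/ν is H2O → limiting reagent.
theoretical n(C2H5OH) = (1/1) × 49.50 = 49.50 mol → 2280 g
% yield = 1210 / 2280 × 100 = 53.07 %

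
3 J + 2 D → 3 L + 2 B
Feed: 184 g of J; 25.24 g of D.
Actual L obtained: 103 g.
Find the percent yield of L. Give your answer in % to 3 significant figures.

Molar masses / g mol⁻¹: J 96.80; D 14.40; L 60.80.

89.1 %

n(J) = 184.0 / 96.80 = 1.901 mol
n(D) = 25.24 / 14.40 = 1.753 mol
n/ν for J = 1.901/3 = 0.6337
n/ν for D = 1.753/2 = 0.8765
Smallest n/ν is J → limiting reagent.
theoretical n(L) = (3/3) × 1.901 = 1.901 mol → 115.6 g
% yield = 103 / 115.6 × 100 = 89.10 %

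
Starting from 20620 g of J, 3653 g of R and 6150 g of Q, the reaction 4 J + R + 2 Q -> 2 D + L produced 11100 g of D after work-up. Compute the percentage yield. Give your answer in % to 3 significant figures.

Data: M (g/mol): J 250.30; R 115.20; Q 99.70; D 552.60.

n(J) = 20620 / 250.30 = 82.38 mol
n(R) = 3653 / 115.20 = 31.71 mol
n(Q) = 6150 / 99.70 = 61.69 mol
n/ν → J: 20.60, R: 31.71, Q: 30.85; J is limiting.
theoretical n(D) = (2/4) × 82.38 = 41.19 mol → 22760 g
% yield = 11100 / 22760 × 100 = 48.77 %

48.8 %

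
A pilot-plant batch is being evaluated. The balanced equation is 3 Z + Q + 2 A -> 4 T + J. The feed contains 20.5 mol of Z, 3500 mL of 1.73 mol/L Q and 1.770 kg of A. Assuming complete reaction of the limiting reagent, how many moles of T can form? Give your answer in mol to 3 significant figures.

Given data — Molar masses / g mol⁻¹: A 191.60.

n(Z) = 20.50 mol
n(Q) = 1.73 × 3500/1000 = 6.055 mol
n(A) = 1.770×1000 / 191.60 = 9.238 mol
n/ν for Z = 20.50/3 = 6.833
n/ν for Q = 6.055/1 = 6.055
n/ν for A = 9.238/2 = 4.619
Smallest n/ν is A → limiting reagent.
n(T) = (4/2) × 9.238 = 18.48 mol

18.5 mol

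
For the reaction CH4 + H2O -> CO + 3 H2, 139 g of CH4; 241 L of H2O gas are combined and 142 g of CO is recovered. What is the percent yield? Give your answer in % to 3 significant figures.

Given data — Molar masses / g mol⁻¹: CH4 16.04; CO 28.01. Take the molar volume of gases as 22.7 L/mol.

58.5 %

n(CH4) = 139.0 / 16.04 = 8.666 mol
n(H2O) = 241.0 / 22.7 = 10.62 mol
n/ν for CH4 = 8.666/1 = 8.666
n/ν for H2O = 10.62/1 = 10.62
Smallest n/ν is CH4 → limiting reagent.
theoretical n(CO) = (1/1) × 8.666 = 8.666 mol → 242.7 g
% yield = 142 / 242.7 × 100 = 58.51 %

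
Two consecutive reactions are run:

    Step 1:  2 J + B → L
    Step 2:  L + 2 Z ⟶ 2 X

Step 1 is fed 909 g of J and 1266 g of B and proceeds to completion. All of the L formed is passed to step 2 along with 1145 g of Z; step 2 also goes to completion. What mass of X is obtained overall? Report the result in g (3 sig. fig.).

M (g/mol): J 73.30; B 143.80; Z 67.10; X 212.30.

2630 g

Step 1:
n(J) = 909.0 / 73.30 = 12.40 mol
n(B) = 1266 / 143.80 = 8.804 mol
n/ν → J: 6.200, B: 8.804; J is limiting.
n(L) produced = (1/2) × 12.40 = 6.200 mol
Step 2:
n(L) available = 6.200 mol
n(Z) = 1145 / 67.10 = 17.06 mol
n/ν → L: 6.200, Z: 8.530; L is limiting.
n(X) = (2/1) × 6.200 = 12.40 mol
mass = 12.40 × 212.30 = 2633 g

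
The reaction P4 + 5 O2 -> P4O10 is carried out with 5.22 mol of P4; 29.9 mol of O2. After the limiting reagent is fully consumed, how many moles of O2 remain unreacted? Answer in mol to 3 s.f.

3.80 mol

n(P4) = 5.220 mol
n(O2) = 29.90 mol
n/ν for P4 = 5.220/1 = 5.220
n/ν for O2 = 29.90/5 = 5.980
Smallest n/ν is P4 → limiting reagent.
O2 consumed = (5/1) × 5.220 = 26.10 mol
O2 remaining = 29.90 − 26.10 = 3.800 mol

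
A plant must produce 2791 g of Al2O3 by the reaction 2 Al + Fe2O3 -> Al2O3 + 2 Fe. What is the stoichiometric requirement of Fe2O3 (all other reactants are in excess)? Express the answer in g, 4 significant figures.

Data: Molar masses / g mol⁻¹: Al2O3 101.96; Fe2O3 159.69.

n(Al2O3) = 2791 / 101.96 = 27.37 mol
n(Fe2O3) = (1/1) × 27.37 = 27.37 mol
mass = 27.37 × 159.69 = 4371 g

4371 g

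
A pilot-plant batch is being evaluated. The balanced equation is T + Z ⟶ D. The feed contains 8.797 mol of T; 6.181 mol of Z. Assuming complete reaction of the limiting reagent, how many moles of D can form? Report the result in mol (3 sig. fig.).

n(T) = 8.797 mol
n(Z) = 6.181 mol
n/ν for T = 8.797/1 = 8.797
n/ν for Z = 6.181/1 = 6.181
Smallest n/ν is Z → limiting reagent.
n(D) = (1/1) × 6.181 = 6.181 mol

6.18 mol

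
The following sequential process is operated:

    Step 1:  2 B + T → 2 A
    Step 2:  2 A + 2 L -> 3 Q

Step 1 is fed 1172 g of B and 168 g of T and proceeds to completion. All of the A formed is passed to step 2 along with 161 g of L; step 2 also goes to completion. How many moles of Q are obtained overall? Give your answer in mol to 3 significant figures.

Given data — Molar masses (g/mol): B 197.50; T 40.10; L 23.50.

Step 1:
n(B) = 1172 / 197.50 = 5.934 mol
n(T) = 168.0 / 40.10 = 4.190 mol
n/ν for B = 5.934/2 = 2.967
n/ν for T = 4.190/1 = 4.190
Smallest n/ν is B → limiting reagent.
n(A) produced = (2/2) × 5.934 = 5.934 mol
Step 2:
n(A) available = 5.934 mol
n(L) = 161.0 / 23.50 = 6.851 mol
n/ν for A = 5.934/2 = 2.967
n/ν for L = 6.851/2 = 3.426
Smallest n/ν is A → limiting reagent.
n(Q) = (3/2) × 5.934 = 8.901 mol

8.90 mol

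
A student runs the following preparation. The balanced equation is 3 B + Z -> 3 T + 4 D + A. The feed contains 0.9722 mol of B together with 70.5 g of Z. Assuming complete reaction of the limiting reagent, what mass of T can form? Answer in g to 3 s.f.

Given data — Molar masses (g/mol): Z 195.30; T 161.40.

157 g

n(B) = 0.9722 mol
n(Z) = 70.50 / 195.30 = 0.3610 mol
n/ν for B = 0.9722/3 = 0.3241
n/ν for Z = 0.3610/1 = 0.3610
Smallest n/ν is B → limiting reagent.
n(T) = (3/3) × 0.9722 = 0.9722 mol
mass = 0.9722 × 161.40 = 156.9 g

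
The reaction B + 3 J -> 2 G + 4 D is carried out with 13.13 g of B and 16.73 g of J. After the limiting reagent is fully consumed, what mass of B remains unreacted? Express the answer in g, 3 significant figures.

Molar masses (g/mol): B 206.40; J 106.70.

n(B) = 13.13 / 206.40 = 0.06361 mol
n(J) = 16.73 / 106.70 = 0.1568 mol
n/ν for B = 0.06361/1 = 0.06361
n/ν for J = 0.1568/3 = 0.05227
Smallest n/ν is J → limiting reagent.
B consumed = (1/3) × 0.1568 = 0.05227 mol
B remaining = 0.06361 − 0.05227 = 0.01134 mol
mass = 0.01134 × 206.40 = 2.341 g

2.34 g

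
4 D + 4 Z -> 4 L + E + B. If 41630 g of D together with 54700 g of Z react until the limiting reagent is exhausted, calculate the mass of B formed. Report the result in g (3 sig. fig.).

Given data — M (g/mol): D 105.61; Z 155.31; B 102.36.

9010 g

n(D) = 41630 / 105.61 = 394.2 mol
n(Z) = 54700 / 155.31 = 352.2 mol
n/ν → D: 98.55, Z: 88.05; Z is limiting.
n(B) = (1/4) × 352.2 = 88.05 mol
mass = 88.05 × 102.36 = 9013 g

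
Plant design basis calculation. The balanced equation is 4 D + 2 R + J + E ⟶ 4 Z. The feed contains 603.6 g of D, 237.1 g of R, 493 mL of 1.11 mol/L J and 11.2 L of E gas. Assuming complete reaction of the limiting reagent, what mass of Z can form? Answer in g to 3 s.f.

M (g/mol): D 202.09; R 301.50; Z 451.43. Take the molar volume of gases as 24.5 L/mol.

n(D) = 603.6 / 202.09 = 2.987 mol
n(R) = 237.1 / 301.50 = 0.7864 mol
n(J) = 1.11 × 493.0/1000 = 0.5472 mol
n(E) = 11.20 / 24.5 = 0.4571 mol
n/ν for D = 2.987/4 = 0.7468
n/ν for R = 0.7864/2 = 0.3932
n/ν for J = 0.5472/1 = 0.5472
n/ν for E = 0.4571/1 = 0.4571
Smallest n/ν is R → limiting reagent.
n(Z) = (4/2) × 0.7864 = 1.573 mol
mass = 1.573 × 451.43 = 710.1 g

710 g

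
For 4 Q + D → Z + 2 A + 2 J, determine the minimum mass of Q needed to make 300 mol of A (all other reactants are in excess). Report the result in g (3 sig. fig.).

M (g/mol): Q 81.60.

n(A) = 300.0 mol
n(Q) = (4/2) × 300.0 = 600.0 mol
mass = 600.0 × 81.60 = 48960 g

49000 g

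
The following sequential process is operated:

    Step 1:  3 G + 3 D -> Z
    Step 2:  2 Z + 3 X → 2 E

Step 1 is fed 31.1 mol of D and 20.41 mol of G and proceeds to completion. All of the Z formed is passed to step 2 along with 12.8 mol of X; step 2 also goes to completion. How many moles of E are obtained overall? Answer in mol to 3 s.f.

6.80 mol

Step 1:
n(D) = 31.10 mol
n(G) = 20.41 mol
n/ν for D = 31.10/3 = 10.37
n/ν for G = 20.41/3 = 6.803
Smallest n/ν is G → limiting reagent.
n(Z) produced = (1/3) × 20.41 = 6.803 mol
Step 2:
n(Z) available = 6.803 mol
n(X) = 12.80 mol
n/ν for Z = 6.803/2 = 3.402
n/ν for X = 12.80/3 = 4.267
Smallest n/ν is Z → limiting reagent.
n(E) = (2/2) × 6.803 = 6.803 mol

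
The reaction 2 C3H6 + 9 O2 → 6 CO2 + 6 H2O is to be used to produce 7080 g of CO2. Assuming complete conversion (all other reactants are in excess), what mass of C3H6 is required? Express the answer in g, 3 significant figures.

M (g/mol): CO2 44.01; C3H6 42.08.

2260 g

n(CO2) = 7080 / 44.01 = 160.9 mol
n(C3H6) = (2/6) × 160.9 = 53.63 mol
mass = 53.63 × 42.08 = 2257 g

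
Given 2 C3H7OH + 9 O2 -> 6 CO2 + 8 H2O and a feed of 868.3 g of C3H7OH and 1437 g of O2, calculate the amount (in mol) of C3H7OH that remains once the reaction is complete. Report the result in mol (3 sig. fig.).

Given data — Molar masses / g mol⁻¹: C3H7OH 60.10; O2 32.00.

4.47 mol

n(C3H7OH) = 868.3 / 60.10 = 14.45 mol
n(O2) = 1437 / 32.00 = 44.91 mol
n/ν for C3H7OH = 14.45/2 = 7.225
n/ν for O2 = 44.91/9 = 4.990
Smallest n/ν is O2 → limiting reagent.
C3H7OH consumed = (2/9) × 44.91 = 9.980 mol
C3H7OH remaining = 14.45 − 9.980 = 4.470 mol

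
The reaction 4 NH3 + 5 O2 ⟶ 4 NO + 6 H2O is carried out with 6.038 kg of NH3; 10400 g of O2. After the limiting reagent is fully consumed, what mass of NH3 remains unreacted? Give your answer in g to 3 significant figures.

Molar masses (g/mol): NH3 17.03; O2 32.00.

1610 g

n(NH3) = 6.038×1000 / 17.03 = 354.6 mol
n(O2) = 10400 / 32.00 = 325.0 mol
n/ν for NH3 = 354.6/4 = 88.65
n/ν for O2 = 325.0/5 = 65.00
Smallest n/ν is O2 → limiting reagent.
NH3 consumed = (4/5) × 325.0 = 260.0 mol
NH3 remaining = 354.6 − 260.0 = 94.60 mol
mass = 94.60 × 17.03 = 1611 g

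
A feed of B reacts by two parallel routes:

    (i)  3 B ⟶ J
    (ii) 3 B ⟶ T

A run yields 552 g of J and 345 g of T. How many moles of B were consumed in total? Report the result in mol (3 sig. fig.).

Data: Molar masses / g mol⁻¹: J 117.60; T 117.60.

n(J) = 552 / 117.60 = 4.694 mol
n(T) = 345 / 117.60 = 2.934 mol
n(B) via (i) = (3/1)×4.694 = 14.08 mol
n(B) via (ii) = (3/1)×2.934 = 8.802 mol
total n(B) = 14.08 + 8.802 = 22.88 mol

22.9 mol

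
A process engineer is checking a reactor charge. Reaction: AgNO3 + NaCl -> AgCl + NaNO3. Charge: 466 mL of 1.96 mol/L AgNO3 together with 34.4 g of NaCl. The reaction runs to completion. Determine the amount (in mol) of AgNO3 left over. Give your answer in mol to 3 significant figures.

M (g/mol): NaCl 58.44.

n(AgNO3) = 1.96 × 466.0/1000 = 0.9134 mol
n(NaCl) = 34.40 / 58.44 = 0.5886 mol
n/ν → AgNO3: 0.9134, NaCl: 0.5886; NaCl is limiting.
AgNO3 consumed = (1/1) × 0.5886 = 0.5886 mol
AgNO3 remaining = 0.9134 − 0.5886 = 0.3248 mol

0.325 mol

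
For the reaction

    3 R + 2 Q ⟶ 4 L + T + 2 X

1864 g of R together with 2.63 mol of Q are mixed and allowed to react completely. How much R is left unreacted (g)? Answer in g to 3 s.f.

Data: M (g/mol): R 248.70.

883 g

n(R) = 1864 / 248.70 = 7.495 mol
n(Q) = 2.630 mol
n/ν for R = 7.495/3 = 2.498
n/ν for Q = 2.630/2 = 1.315
Smallest n/ν is Q → limiting reagent.
R consumed = (3/2) × 2.630 = 3.945 mol
R remaining = 7.495 − 3.945 = 3.550 mol
mass = 3.550 × 248.70 = 882.9 g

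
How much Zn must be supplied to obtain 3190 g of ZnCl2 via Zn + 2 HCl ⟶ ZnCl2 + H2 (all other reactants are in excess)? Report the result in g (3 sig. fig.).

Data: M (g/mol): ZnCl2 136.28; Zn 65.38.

n(ZnCl2) = 3190 / 136.28 = 23.41 mol
n(Zn) = (1/1) × 23.41 = 23.41 mol
mass = 23.41 × 65.38 = 1531 g

1530 g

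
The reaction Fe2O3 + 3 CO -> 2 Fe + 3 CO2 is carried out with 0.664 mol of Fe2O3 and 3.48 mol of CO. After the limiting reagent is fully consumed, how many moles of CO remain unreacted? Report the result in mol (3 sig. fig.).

1.49 mol

n(Fe2O3) = 0.6640 mol
n(CO) = 3.480 mol
n/ν for Fe2O3 = 0.6640/1 = 0.6640
n/ν for CO = 3.480/3 = 1.160
Smallest n/ν is Fe2O3 → limiting reagent.
CO consumed = (3/1) × 0.6640 = 1.992 mol
CO remaining = 3.480 − 1.992 = 1.488 mol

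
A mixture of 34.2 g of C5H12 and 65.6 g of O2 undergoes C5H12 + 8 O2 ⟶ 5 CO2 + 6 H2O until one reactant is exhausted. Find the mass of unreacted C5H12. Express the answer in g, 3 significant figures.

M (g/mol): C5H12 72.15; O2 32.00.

n(C5H12) = 34.20 / 72.15 = 0.4740 mol
n(O2) = 65.60 / 32.00 = 2.050 mol
n/ν → C5H12: 0.4740, O2: 0.2563; O2 is limiting.
C5H12 consumed = (1/8) × 2.050 = 0.2563 mol
C5H12 remaining = 0.4740 − 0.2563 = 0.2177 mol
mass = 0.2177 × 72.15 = 15.71 g

15.7 g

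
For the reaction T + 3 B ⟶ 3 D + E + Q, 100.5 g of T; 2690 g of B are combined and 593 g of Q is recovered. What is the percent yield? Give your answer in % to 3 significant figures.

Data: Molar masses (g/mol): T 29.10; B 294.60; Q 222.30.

n(T) = 100.5 / 29.10 = 3.454 mol
n(B) = 2690 / 294.60 = 9.131 mol
n/ν for T = 3.454/1 = 3.454
n/ν for B = 9.131/3 = 3.044
Smallest n/ν is B → limiting reagent.
theoretical n(Q) = (1/3) × 9.131 = 3.044 mol → 676.7 g
% yield = 593 / 676.7 × 100 = 87.63 %

87.6 %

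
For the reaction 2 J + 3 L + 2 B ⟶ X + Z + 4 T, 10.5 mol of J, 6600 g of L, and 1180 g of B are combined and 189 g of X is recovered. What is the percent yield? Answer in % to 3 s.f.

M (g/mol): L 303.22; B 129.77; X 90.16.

n(J) = 10.50 mol
n(L) = 6600 / 303.22 = 21.77 mol
n(B) = 1180 / 129.77 = 9.093 mol
n/ν for J = 10.50/2 = 5.250
n/ν for L = 21.77/3 = 7.257
n/ν for B = 9.093/2 = 4.547
Smallest n/ν is B → limiting reagent.
theoretical n(X) = (1/2) × 9.093 = 4.547 mol → 410.0 g
% yield = 189 / 410.0 × 100 = 46.10 %

46.1 %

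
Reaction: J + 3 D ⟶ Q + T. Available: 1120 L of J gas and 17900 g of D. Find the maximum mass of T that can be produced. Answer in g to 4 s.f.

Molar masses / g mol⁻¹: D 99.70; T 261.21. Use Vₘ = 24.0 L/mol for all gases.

12190 g

n(J) = 1120 / 24.0 = 46.67 mol
n(D) = 17900 / 99.70 = 179.5 mol
n/ν for J = 46.67/1 = 46.67
n/ν for D = 179.5/3 = 59.83
Smallest n/ν is J → limiting reagent.
n(T) = (1/1) × 46.67 = 46.67 mol
mass = 46.67 × 261.21 = 12190 g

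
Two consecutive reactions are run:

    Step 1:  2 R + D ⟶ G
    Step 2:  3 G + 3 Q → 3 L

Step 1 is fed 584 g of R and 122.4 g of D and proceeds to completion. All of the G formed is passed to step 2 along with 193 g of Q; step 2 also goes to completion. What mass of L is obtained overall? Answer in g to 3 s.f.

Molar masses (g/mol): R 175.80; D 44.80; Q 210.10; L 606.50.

557 g

Step 1:
n(R) = 584.0 / 175.80 = 3.322 mol
n(D) = 122.4 / 44.80 = 2.732 mol
n/ν for R = 3.322/2 = 1.661
n/ν for D = 2.732/1 = 2.732
Smallest n/ν is R → limiting reagent.
n(G) produced = (1/2) × 3.322 = 1.661 mol
Step 2:
n(G) available = 1.661 mol
n(Q) = 193.0 / 210.10 = 0.9186 mol
n/ν for G = 1.661/3 = 0.5537
n/ν for Q = 0.9186/3 = 0.3062
Smallest n/ν is Q → limiting reagent.
n(L) = (3/3) × 0.9186 = 0.9186 mol
mass = 0.9186 × 606.50 = 557.1 g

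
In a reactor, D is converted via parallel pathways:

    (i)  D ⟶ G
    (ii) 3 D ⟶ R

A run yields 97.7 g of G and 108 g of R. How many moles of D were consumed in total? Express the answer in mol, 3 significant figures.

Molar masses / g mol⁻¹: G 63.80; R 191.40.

3.22 mol

n(G) = 97.7 / 63.80 = 1.531 mol
n(R) = 108 / 191.40 = 0.5643 mol
n(D) via (i) = (1/1)×1.531 = 1.531 mol
n(D) via (ii) = (3/1)×0.5643 = 1.693 mol
total n(D) = 1.531 + 1.693 = 3.224 mol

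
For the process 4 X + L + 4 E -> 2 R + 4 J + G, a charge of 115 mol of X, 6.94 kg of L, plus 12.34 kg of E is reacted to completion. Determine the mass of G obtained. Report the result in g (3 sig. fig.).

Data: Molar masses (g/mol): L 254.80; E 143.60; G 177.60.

n(X) = 115.0 mol
n(L) = 6.940×1000 / 254.80 = 27.24 mol
n(E) = 12.34×1000 / 143.60 = 85.93 mol
n/ν for X = 115.0/4 = 28.75
n/ν for L = 27.24/1 = 27.24
n/ν for E = 85.93/4 = 21.48
Smallest n/ν is E → limiting reagent.
n(G) = (1/4) × 85.93 = 21.48 mol
mass = 21.48 × 177.60 = 3815 g

3820 g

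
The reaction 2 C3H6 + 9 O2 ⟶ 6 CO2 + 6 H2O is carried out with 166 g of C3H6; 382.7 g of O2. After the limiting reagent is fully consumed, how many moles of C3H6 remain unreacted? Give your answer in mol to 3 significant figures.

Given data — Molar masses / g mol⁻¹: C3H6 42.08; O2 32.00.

1.29 mol

n(C3H6) = 166.0 / 42.08 = 3.945 mol
n(O2) = 382.7 / 32.00 = 11.96 mol
n/ν for C3H6 = 3.945/2 = 1.973
n/ν for O2 = 11.96/9 = 1.329
Smallest n/ν is O2 → limiting reagent.
C3H6 consumed = (2/9) × 11.96 = 2.658 mol
C3H6 remaining = 3.945 − 2.658 = 1.287 mol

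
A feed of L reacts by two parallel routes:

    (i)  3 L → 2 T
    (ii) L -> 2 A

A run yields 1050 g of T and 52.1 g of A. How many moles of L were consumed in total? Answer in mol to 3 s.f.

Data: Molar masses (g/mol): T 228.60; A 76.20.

n(T) = 1050 / 228.60 = 4.593 mol
n(A) = 52.1 / 76.20 = 0.6837 mol
n(L) via (i) = (3/2)×4.593 = 6.890 mol
n(L) via (ii) = (1/2)×0.6837 = 0.3419 mol
total n(L) = 6.890 + 0.3419 = 7.232 mol

7.23 mol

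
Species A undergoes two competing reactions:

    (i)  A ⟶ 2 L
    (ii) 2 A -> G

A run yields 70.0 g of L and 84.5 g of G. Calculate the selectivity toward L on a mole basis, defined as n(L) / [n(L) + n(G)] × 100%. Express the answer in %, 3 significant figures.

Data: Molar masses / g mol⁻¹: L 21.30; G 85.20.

n(L) = 70.0 / 21.30 = 3.286 mol
n(G) = 84.5 / 85.20 = 0.9918 mol
selectivity = 3.286/(3.286+0.9918) × 100 = 76.82 %

76.8 %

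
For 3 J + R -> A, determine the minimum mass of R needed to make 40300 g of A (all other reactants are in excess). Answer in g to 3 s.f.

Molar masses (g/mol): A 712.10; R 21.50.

1220 g

n(A) = 40300 / 712.10 = 56.59 mol
n(R) = (1/1) × 56.59 = 56.59 mol
mass = 56.59 × 21.50 = 1217 g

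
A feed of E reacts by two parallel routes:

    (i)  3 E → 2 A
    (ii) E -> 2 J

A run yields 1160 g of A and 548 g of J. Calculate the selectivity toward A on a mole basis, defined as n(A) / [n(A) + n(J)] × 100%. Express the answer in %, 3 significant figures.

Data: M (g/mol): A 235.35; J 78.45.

n(A) = 1160 / 235.35 = 4.929 mol
n(J) = 548 / 78.45 = 6.985 mol
selectivity = 4.929/(4.929+6.985) × 100 = 41.37 %

41.4 %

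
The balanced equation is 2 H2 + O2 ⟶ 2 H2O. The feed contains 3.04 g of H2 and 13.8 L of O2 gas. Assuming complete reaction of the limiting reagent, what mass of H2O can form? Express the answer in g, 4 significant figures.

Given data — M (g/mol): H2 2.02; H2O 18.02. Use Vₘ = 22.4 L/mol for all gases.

n(H2) = 3.040 / 2.02 = 1.505 mol
n(O2) = 13.80 / 22.4 = 0.6161 mol
n/ν for H2 = 1.505/2 = 0.7525
n/ν for O2 = 0.6161/1 = 0.6161
Smallest n/ν is O2 → limiting reagent.
n(H2O) = (2/1) × 0.6161 = 1.232 mol
mass = 1.232 × 18.02 = 22.20 g

22.20 g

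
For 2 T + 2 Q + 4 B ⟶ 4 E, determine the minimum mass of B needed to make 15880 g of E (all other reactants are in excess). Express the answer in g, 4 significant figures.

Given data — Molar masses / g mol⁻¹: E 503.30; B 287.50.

n(E) = 15880 / 503.30 = 31.55 mol
n(B) = (4/4) × 31.55 = 31.55 mol
mass = 31.55 × 287.50 = 9071 g

9071 g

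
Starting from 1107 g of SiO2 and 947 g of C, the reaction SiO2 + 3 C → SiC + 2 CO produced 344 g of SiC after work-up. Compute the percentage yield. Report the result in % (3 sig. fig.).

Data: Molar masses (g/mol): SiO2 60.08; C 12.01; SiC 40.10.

n(SiO2) = 1107 / 60.08 = 18.43 mol
n(C) = 947.0 / 12.01 = 78.85 mol
n/ν → SiO2: 18.43, C: 26.28; SiO2 is limiting.
theoretical n(SiC) = (1/1) × 18.43 = 18.43 mol → 739.0 g
% yield = 344 / 739.0 × 100 = 46.55 %

46.6 %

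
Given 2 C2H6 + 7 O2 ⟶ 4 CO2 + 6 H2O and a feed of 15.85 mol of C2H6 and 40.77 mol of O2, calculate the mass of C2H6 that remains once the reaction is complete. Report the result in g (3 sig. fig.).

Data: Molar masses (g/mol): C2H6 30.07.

126 g

n(C2H6) = 15.85 mol
n(O2) = 40.77 mol
n/ν for C2H6 = 15.85/2 = 7.925
n/ν for O2 = 40.77/7 = 5.824
Smallest n/ν is O2 → limiting reagent.
C2H6 consumed = (2/7) × 40.77 = 11.65 mol
C2H6 remaining = 15.85 − 11.65 = 4.200 mol
mass = 4.200 × 30.07 = 126.3 g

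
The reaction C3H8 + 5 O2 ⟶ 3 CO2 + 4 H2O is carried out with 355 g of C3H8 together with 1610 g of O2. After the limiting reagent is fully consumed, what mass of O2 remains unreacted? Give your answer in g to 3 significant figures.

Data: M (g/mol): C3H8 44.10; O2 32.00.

n(C3H8) = 355.0 / 44.10 = 8.050 mol
n(O2) = 1610 / 32.00 = 50.31 mol
n/ν → C3H8: 8.050, O2: 10.06; C3H8 is limiting.
O2 consumed = (5/1) × 8.050 = 40.25 mol
O2 remaining = 50.31 − 40.25 = 10.06 mol
mass = 10.06 × 32.00 = 321.9 g

322 g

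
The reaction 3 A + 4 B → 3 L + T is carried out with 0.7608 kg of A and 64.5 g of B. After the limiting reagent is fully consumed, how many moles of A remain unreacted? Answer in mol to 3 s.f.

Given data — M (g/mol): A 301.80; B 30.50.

n(A) = 0.7608×1000 / 301.80 = 2.521 mol
n(B) = 64.50 / 30.50 = 2.115 mol
n/ν for A = 2.521/3 = 0.8403
n/ν for B = 2.115/4 = 0.5288
Smallest n/ν is B → limiting reagent.
A consumed = (3/4) × 2.115 = 1.586 mol
A remaining = 2.521 − 1.586 = 0.9350 mol

0.935 mol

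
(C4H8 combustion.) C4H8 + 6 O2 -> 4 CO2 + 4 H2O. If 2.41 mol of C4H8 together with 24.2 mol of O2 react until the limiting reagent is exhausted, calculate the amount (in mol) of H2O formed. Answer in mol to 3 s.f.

9.64 mol

n(C4H8) = 2.410 mol
n(O2) = 24.20 mol
n/ν for C4H8 = 2.410/1 = 2.410
n/ν for O2 = 24.20/6 = 4.033
Smallest n/ν is C4H8 → limiting reagent.
n(H2O) = (4/1) × 2.410 = 9.640 mol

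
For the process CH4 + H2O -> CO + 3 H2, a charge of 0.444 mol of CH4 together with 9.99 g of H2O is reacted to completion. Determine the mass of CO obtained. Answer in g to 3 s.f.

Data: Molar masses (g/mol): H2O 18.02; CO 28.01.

12.4 g

n(CH4) = 0.4440 mol
n(H2O) = 9.990 / 18.02 = 0.5544 mol
n/ν → CH4: 0.4440, H2O: 0.5544; CH4 is limiting.
n(CO) = (1/1) × 0.4440 = 0.4440 mol
mass = 0.4440 × 28.01 = 12.44 g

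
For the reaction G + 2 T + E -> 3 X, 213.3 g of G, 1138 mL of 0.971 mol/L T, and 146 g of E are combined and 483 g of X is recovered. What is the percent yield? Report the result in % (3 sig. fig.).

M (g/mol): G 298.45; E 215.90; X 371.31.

78.5 %

n(G) = 213.3 / 298.45 = 0.7147 mol
n(T) = 0.971 × 1138/1000 = 1.105 mol
n(E) = 146.0 / 215.90 = 0.6762 mol
n/ν → G: 0.7147, T: 0.5525, E: 0.6762; T is limiting.
theoretical n(X) = (3/2) × 1.105 = 1.658 mol → 615.6 g
% yield = 483 / 615.6 × 100 = 78.46 %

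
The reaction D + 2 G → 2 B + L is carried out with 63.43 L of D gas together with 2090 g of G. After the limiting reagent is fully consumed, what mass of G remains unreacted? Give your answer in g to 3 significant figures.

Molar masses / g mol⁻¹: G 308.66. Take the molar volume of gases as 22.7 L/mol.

n(D) = 63.43 / 22.7 = 2.794 mol
n(G) = 2090 / 308.66 = 6.771 mol
n/ν → D: 2.794, G: 3.386; D is limiting.
G consumed = (2/1) × 2.794 = 5.588 mol
G remaining = 6.771 − 5.588 = 1.183 mol
mass = 1.183 × 308.66 = 365.1 g

365 g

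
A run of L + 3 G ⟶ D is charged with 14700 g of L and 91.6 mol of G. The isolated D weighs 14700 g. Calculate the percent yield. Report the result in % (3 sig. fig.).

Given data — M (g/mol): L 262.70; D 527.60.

91.3 %

n(L) = 14700 / 262.70 = 55.96 mol
n(G) = 91.60 mol
n/ν → L: 55.96, G: 30.53; G is limiting.
theoretical n(D) = (1/3) × 91.60 = 30.53 mol → 16110 g
% yield = 14700 / 16110 × 100 = 91.25 %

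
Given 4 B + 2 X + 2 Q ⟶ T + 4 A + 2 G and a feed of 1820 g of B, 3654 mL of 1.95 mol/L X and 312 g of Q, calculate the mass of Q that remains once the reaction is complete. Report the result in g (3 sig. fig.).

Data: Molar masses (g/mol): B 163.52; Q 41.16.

n(B) = 1820 / 163.52 = 11.13 mol
n(X) = 1.95 × 3654/1000 = 7.125 mol
n(Q) = 312.0 / 41.16 = 7.580 mol
n/ν for B = 11.13/4 = 2.783
n/ν for X = 7.125/2 = 3.563
n/ν for Q = 7.580/2 = 3.790
Smallest n/ν is B → limiting reagent.
Q consumed = (2/4) × 11.13 = 5.565 mol
Q remaining = 7.580 − 5.565 = 2.015 mol
mass = 2.015 × 41.16 = 82.94 g

82.9 g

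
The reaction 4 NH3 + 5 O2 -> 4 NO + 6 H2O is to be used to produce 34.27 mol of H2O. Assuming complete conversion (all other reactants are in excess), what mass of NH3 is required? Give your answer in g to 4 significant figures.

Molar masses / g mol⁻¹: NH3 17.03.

389.1 g

n(H2O) = 34.27 mol
n(NH3) = (4/6) × 34.27 = 22.85 mol
mass = 22.85 × 17.03 = 389.1 g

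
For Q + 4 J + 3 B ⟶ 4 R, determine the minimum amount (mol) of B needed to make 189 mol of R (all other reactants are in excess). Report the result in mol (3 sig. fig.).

142 mol

n(R) = 189.0 mol
n(B) = (3/4) × 189.0 = 141.8 mol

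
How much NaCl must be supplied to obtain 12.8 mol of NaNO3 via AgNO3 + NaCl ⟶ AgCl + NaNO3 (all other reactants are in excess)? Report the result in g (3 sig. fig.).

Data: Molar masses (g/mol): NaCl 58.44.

748 g

n(NaNO3) = 12.80 mol
n(NaCl) = (1/1) × 12.80 = 12.80 mol
mass = 12.80 × 58.44 = 748.0 g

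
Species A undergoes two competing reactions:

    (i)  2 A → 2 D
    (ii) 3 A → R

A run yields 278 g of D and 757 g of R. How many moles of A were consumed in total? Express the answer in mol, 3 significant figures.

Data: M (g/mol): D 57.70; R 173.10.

n(D) = 278 / 57.70 = 4.818 mol
n(R) = 757 / 173.10 = 4.373 mol
n(A) via (i) = (2/2)×4.818 = 4.818 mol
n(A) via (ii) = (3/1)×4.373 = 13.12 mol
total n(A) = 4.818 + 13.12 = 17.94 mol

17.9 mol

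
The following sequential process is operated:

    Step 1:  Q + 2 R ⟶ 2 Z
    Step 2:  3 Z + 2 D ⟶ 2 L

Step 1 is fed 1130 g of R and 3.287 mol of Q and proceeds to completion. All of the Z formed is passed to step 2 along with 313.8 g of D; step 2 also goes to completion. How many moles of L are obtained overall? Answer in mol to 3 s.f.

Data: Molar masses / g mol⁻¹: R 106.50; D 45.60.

4.38 mol

Step 1:
n(R) = 1130 / 106.50 = 10.61 mol
n(Q) = 3.287 mol
n/ν for R = 10.61/2 = 5.305
n/ν for Q = 3.287/1 = 3.287
Smallest n/ν is Q → limiting reagent.
n(Z) produced = (2/1) × 3.287 = 6.574 mol
Step 2:
n(Z) available = 6.574 mol
n(D) = 313.8 / 45.60 = 6.882 mol
n/ν for Z = 6.574/3 = 2.191
n/ν for D = 6.882/2 = 3.441
Smallest n/ν is Z → limiting reagent.
n(L) = (2/3) × 6.574 = 4.383 mol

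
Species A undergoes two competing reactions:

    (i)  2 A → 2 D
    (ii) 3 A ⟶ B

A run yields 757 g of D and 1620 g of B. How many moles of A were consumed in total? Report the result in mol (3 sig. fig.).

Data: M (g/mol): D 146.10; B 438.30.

n(D) = 757 / 146.10 = 5.181 mol
n(B) = 1620 / 438.30 = 3.696 mol
n(A) via (i) = (2/2)×5.181 = 5.181 mol
n(A) via (ii) = (3/1)×3.696 = 11.09 mol
total n(A) = 5.181 + 11.09 = 16.27 mol

16.3 mol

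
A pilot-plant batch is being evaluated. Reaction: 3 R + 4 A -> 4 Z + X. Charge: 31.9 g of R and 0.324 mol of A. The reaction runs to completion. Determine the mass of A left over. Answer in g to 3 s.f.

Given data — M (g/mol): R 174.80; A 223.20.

18.0 g

n(R) = 31.90 / 174.80 = 0.1825 mol
n(A) = 0.3240 mol
n/ν for R = 0.1825/3 = 0.06083
n/ν for A = 0.3240/4 = 0.08100
Smallest n/ν is R → limiting reagent.
A consumed = (4/3) × 0.1825 = 0.2433 mol
A remaining = 0.3240 − 0.2433 = 0.08070 mol
mass = 0.08070 × 223.20 = 18.01 g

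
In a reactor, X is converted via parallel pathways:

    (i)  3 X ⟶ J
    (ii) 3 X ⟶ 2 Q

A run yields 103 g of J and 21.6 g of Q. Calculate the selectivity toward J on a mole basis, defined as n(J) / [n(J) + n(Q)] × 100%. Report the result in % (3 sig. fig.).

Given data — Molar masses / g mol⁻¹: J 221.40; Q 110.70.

70.5 %

n(J) = 103 / 221.40 = 0.4652 mol
n(Q) = 21.6 / 110.70 = 0.1951 mol
selectivity = 0.4652/(0.4652+0.1951) × 100 = 70.45 %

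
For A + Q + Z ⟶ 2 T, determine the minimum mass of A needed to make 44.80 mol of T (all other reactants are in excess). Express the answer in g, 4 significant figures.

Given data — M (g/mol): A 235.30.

5271 g

n(T) = 44.80 mol
n(A) = (1/2) × 44.80 = 22.40 mol
mass = 22.40 × 235.30 = 5271 g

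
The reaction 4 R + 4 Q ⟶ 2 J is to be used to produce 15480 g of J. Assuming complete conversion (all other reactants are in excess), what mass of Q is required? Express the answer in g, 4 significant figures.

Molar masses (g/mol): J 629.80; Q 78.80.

3874 g

n(J) = 15480 / 629.80 = 24.58 mol
n(Q) = (4/2) × 24.58 = 49.16 mol
mass = 49.16 × 78.80 = 3874 g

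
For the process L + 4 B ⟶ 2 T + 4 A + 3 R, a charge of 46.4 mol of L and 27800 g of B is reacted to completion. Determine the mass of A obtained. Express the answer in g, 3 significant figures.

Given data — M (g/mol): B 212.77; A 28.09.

n(L) = 46.40 mol
n(B) = 27800 / 212.77 = 130.7 mol
n/ν for L = 46.40/1 = 46.40
n/ν for B = 130.7/4 = 32.68
Smallest n/ν is B → limiting reagent.
n(A) = (4/4) × 130.7 = 130.7 mol
mass = 130.7 × 28.09 = 3671 g

3670 g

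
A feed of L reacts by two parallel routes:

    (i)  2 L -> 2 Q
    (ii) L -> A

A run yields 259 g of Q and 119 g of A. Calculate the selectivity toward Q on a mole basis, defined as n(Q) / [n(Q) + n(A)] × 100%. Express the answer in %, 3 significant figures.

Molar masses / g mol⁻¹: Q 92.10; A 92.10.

n(Q) = 259 / 92.10 = 2.812 mol
n(A) = 119 / 92.10 = 1.292 mol
selectivity = 2.812/(2.812+1.292) × 100 = 68.52 %

68.5 %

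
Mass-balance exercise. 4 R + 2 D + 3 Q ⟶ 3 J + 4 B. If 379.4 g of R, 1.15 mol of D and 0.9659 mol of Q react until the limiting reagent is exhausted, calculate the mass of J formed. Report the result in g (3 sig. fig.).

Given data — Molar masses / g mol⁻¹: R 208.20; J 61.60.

n(R) = 379.4 / 208.20 = 1.822 mol
n(D) = 1.150 mol
n(Q) = 0.9659 mol
n/ν for R = 1.822/4 = 0.4555
n/ν for D = 1.150/2 = 0.5750
n/ν for Q = 0.9659/3 = 0.3220
Smallest n/ν is Q → limiting reagent.
n(J) = (3/3) × 0.9659 = 0.9659 mol
mass = 0.9659 × 61.60 = 59.50 g

59.5 g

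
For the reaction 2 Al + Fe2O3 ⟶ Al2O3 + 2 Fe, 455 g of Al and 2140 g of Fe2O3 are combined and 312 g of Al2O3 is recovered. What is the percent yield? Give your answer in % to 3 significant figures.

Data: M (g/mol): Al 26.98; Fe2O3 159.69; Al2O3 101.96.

n(Al) = 455.0 / 26.98 = 16.86 mol
n(Fe2O3) = 2140 / 159.69 = 13.40 mol
n/ν → Al: 8.430, Fe2O3: 13.40; Al is limiting.
theoretical n(Al2O3) = (1/2) × 16.86 = 8.430 mol → 859.5 g
% yield = 312 / 859.5 × 100 = 36.30 %

36.3 %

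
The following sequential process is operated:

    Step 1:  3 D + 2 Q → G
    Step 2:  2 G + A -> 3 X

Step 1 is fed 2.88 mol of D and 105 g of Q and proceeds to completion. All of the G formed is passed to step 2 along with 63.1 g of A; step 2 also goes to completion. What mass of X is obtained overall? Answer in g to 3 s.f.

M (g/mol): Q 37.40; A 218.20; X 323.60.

Step 1:
n(D) = 2.880 mol
n(Q) = 105.0 / 37.40 = 2.807 mol
n/ν for D = 2.880/3 = 0.9600
n/ν for Q = 2.807/2 = 1.404
Smallest n/ν is D → limiting reagent.
n(G) produced = (1/3) × 2.880 = 0.9600 mol
Step 2:
n(G) available = 0.9600 mol
n(A) = 63.10 / 218.20 = 0.2892 mol
n/ν for G = 0.9600/2 = 0.4800
n/ν for A = 0.2892/1 = 0.2892
Smallest n/ν is A → limiting reagent.
n(X) = (3/1) × 0.2892 = 0.8676 mol
mass = 0.8676 × 323.60 = 280.8 g

281 g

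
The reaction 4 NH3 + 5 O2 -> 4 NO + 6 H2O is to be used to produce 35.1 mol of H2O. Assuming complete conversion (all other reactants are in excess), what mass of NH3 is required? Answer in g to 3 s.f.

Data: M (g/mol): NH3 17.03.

399 g

n(H2O) = 35.10 mol
n(NH3) = (4/6) × 35.10 = 23.40 mol
mass = 23.40 × 17.03 = 398.5 g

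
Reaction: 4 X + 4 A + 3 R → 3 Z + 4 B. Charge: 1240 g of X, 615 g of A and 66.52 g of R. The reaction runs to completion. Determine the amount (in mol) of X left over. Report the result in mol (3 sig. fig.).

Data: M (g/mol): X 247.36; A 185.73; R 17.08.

n(X) = 1240 / 247.36 = 5.013 mol
n(A) = 615.0 / 185.73 = 3.311 mol
n(R) = 66.52 / 17.08 = 3.895 mol
n/ν for X = 5.013/4 = 1.253
n/ν for A = 3.311/4 = 0.8278
n/ν for R = 3.895/3 = 1.298
Smallest n/ν is A → limiting reagent.
X consumed = (4/4) × 3.311 = 3.311 mol
X remaining = 5.013 − 3.311 = 1.702 mol

1.70 mol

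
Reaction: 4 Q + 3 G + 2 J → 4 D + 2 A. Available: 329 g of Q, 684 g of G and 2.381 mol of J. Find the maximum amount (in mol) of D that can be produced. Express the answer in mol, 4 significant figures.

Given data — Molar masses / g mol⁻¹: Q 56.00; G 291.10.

n(Q) = 329.0 / 56.00 = 5.875 mol
n(G) = 684.0 / 291.10 = 2.350 mol
n(J) = 2.381 mol
n/ν → Q: 1.469, G: 0.7833, J: 1.191; G is limiting.
n(D) = (4/3) × 2.350 = 3.133 mol

3.133 mol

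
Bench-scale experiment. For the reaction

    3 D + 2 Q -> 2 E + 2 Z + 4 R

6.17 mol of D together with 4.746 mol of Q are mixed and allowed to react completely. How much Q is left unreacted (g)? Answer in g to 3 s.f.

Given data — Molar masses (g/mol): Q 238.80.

151 g

n(D) = 6.170 mol
n(Q) = 4.746 mol
n/ν for D = 6.170/3 = 2.057
n/ν for Q = 4.746/2 = 2.373
Smallest n/ν is D → limiting reagent.
Q consumed = (2/3) × 6.170 = 4.113 mol
Q remaining = 4.746 − 4.113 = 0.6330 mol
mass = 0.6330 × 238.80 = 151.2 g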